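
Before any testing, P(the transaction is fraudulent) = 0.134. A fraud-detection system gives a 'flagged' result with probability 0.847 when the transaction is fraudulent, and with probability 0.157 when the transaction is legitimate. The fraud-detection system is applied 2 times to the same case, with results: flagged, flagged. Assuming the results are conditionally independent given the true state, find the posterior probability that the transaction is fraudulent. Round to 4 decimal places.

Let H be the event that the transaction is fraudulent; start with P(H) = 0.134. P('flagged'|H) = 0.847, P('flagged'|¬H) = 0.157.
Update on result 1 ('flagged'): P(H) ← 0.847·0.1340 / (0.847·0.1340 + 0.157·0.8660) = 0.11350/0.24946 = 0.4550.
Update on result 2 ('flagged'): P(H) ← 0.847·0.4550 / (0.847·0.4550 + 0.157·0.5450) = 0.38536/0.47093 = 0.8183.

Posterior P(H) ≈ 0.8183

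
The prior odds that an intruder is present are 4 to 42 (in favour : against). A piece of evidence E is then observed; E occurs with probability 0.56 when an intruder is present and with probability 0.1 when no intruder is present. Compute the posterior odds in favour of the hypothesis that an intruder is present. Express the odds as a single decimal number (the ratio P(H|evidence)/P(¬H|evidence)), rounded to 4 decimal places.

Prior odds = 4/42 = 0.095238. In log-odds, ln(0.095238) = -2.3514.
Add log likelihood ratio: ln(5.6000) = 1.7228.
Posterior log-odds = -0.62861, so posterior odds = exp(-0.62861) = 0.53333.

Posterior odds ≈ 0.5333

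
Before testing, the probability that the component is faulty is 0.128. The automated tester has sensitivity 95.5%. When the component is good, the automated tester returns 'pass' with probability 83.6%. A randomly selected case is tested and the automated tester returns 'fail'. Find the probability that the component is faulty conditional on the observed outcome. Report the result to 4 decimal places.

Write H for 'the component is faulty'. Prior odds H:¬H = 0.128/0.872 = 0.14679. For the 'fail' outcome, the likelihood ratio is 0.955/0.164 = 5.8232.
Posterior odds = 0.14679 × 5.8232 = 0.85478, so P(H|E) = 0.85478/(1+0.85478) = 0.4609.

P(H | E) ≈ 0.4609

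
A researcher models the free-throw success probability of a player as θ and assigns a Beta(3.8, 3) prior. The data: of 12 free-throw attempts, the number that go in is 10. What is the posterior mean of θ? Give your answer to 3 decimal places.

Posterior mean ≈ 0.734

The binomial likelihood is conjugate to the Beta prior: with 10 successes and 2 failures, the posterior is Beta(3.8+10, 3+2) = Beta(13.8, 5).
E[θ | data] = 13.8/(13.8+5) = 0.734.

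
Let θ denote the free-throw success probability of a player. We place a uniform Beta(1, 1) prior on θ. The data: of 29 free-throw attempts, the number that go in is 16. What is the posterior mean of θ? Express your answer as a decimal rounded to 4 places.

Observing 16 successes and 13 failures updates Beta(1, 1) by adding the success and failure counts to the two shape parameters: α = 1+16 = 17, β = 1+13 = 14.
E[θ | data] = 17/(17+14) = 0.5484.

Posterior mean ≈ 0.5484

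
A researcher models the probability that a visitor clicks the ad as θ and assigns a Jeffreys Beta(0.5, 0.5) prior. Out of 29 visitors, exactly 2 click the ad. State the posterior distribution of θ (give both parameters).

The binomial likelihood is conjugate to the Beta prior: with 2 successes and 27 failures, the posterior is Beta(0.5+2, 0.5+27) = Beta(2.5, 27.5).

Posterior: Beta(2.5, 27.5)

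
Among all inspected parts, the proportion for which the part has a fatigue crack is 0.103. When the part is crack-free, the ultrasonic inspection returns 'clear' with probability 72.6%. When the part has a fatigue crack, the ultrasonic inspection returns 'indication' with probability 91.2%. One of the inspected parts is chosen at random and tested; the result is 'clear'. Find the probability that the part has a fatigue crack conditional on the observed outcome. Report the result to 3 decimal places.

Write H for 'the part has a fatigue crack'. Prior odds H:¬H = 0.103/0.897 = 0.11483. For the 'clear' outcome, the likelihood ratio is 0.088/0.726 = 0.12121.
Posterior odds = 0.11483 × 0.12121 = 0.013918, so P(H|E) = 0.013918/(1+0.013918) = 0.014.

P(H | E) ≈ 0.014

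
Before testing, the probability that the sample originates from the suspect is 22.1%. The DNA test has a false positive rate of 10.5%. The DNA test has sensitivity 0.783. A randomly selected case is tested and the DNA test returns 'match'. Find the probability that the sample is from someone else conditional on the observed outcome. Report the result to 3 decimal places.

Write H for 'the sample originates from the suspect'. Prior odds H:¬H = 0.221/0.779 = 0.28370. For the 'match' outcome, the likelihood ratio is 0.783/0.105 = 7.4571.
Posterior odds = 0.28370 × 7.4571 = 2.1156, so P(H|E) = 2.1156/(1+2.1156) = 0.679. Then P(¬H|E) = 1 − 0.679 = 0.321.

P(¬H | E) ≈ 0.321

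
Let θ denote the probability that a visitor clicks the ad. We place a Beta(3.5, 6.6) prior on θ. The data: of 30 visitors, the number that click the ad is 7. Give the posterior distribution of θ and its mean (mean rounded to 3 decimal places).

The binomial likelihood is conjugate to the Beta prior: with 7 successes and 23 failures, the posterior is Beta(3.5+7, 6.6+23) = Beta(10.5, 29.6).
Posterior mean = α/(α+β) = 10.5/40.1 = 0.262.

Posterior: Beta(10.5, 29.6); mean ≈ 0.262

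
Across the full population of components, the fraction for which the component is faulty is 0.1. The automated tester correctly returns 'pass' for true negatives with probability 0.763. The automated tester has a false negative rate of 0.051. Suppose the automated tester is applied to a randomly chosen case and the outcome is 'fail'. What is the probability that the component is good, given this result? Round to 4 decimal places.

P(¬H | E) ≈ 0.6921

Let H be the event that the component is faulty. P(H) = 0.1, so P(¬H) = 0.9. With E the 'fail' result, P(E|H) = 0.949 and P(E|¬H) = 0.237.
P(E) = 0.949·0.1 + 0.237·0.9 = 0.094900 + 0.21330 = 0.30820.
By Bayes' theorem, P(H|E) = 0.094900 / 0.30820 = 0.3079. Hence P(¬H|E) = 1 − 0.3079 = 0.6921.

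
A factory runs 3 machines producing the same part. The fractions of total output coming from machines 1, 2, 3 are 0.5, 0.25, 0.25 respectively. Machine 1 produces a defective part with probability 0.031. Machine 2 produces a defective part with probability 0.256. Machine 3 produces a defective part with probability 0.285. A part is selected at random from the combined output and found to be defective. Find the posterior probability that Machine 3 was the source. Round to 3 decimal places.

Posterior probability ≈ 0.473

P(defective|M1) = 0.031; P(defective|M2) = 0.256; P(defective|M3) = 0.285.
Prior × likelihood for each source: 0.5·0.031=0.01550, 0.25·0.256=0.06400, 0.25·0.285=0.07125. Summing gives P(defective) = 0.15075.
P(Machine 3 | defective) = 0.07125 / 0.15075 = 0.473.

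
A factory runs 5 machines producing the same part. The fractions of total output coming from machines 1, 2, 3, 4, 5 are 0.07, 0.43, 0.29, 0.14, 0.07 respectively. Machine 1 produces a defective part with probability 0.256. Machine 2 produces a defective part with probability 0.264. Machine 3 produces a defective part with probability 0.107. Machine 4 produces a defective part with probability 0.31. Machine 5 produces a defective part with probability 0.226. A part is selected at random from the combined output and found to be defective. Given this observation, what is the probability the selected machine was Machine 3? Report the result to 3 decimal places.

Tabulate prior·likelihood by source: [1] prior 0.07, lik 0.256, product 0.01792; [2] prior 0.43, lik 0.264, product 0.1135; [3] prior 0.29, lik 0.107, product 0.03103; [4] prior 0.14, lik 0.31, product 0.04340; [5] prior 0.07, lik 0.226, product 0.01582.
Normalizing constant = 0.22169; the posterior for Machine 3 is its product over the sum, 0.03103/0.22169 = 0.140.

Posterior probability ≈ 0.140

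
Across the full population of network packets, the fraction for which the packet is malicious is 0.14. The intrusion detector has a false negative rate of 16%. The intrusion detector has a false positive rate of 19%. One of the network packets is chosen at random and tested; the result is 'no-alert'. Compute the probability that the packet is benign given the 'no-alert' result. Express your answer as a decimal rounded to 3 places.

P(¬H | E) ≈ 0.969

Write H for 'the packet is malicious'. Prior odds H:¬H = 0.14/0.86 = 0.16279. For the 'no-alert' outcome, the likelihood ratio is 0.16/0.81 = 0.19753.
Posterior odds = 0.16279 × 0.19753 = 0.032156, so P(H|E) = 0.032156/(1+0.032156) = 0.031. Then P(¬H|E) = 1 − 0.031 = 0.969.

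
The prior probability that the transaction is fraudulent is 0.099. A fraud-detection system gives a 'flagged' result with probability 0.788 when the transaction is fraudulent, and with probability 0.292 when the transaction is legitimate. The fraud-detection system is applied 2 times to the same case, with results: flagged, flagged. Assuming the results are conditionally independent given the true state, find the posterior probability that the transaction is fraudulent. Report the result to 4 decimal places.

Posterior P(H) ≈ 0.4445

Let H be the event that the transaction is fraudulent; start with P(H) = 0.099. P('flagged'|H) = 0.788, P('flagged'|¬H) = 0.292.
Update on result 1 ('flagged'): P(H) ← 0.788·0.0990 / (0.788·0.0990 + 0.292·0.9010) = 0.078012/0.34110 = 0.2287.
Update on result 2 ('flagged'): P(H) ← 0.788·0.2287 / (0.788·0.2287 + 0.292·0.7713) = 0.18022/0.40544 = 0.4445.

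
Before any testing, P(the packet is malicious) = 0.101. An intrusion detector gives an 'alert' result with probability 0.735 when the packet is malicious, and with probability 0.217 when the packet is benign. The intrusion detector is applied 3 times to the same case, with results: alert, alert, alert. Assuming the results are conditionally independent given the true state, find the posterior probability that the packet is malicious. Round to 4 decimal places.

With H the event that the packet is malicious, the joint likelihood of the observed sequence is P(data|H) = 0.735·0.735·0.735 = 0.39707 and P(data|¬H) = 0.217·0.217·0.217 = 0.010218.
Bayes: P(H|data) = 0.101·0.39707 / (0.101·0.39707 + 0.899·0.010218) = 0.040104/0.049290 = 0.8136.

Posterior P(H) ≈ 0.8136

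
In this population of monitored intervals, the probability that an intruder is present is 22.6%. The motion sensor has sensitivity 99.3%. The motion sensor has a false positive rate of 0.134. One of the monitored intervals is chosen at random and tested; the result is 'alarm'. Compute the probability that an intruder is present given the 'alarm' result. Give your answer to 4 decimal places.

P(H | E) ≈ 0.6839

Let H be the event that an intruder is present. P(H) = 0.226, so P(¬H) = 0.774. With E the 'alarm' result, P(E|H) = 0.993 and P(E|¬H) = 0.134.
P(E) = 0.993·0.226 + 0.134·0.774 = 0.22442 + 0.10372 = 0.32813.
By Bayes' theorem, P(H|E) = 0.22442 / 0.32813 = 0.6839.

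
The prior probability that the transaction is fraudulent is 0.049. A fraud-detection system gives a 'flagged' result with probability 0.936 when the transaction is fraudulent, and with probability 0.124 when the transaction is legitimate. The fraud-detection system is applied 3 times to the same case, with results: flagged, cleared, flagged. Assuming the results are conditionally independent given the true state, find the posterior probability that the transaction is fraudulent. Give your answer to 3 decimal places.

Posterior P(H) ≈ 0.177

With H the event that the transaction is fraudulent, the joint likelihood of the observed sequence is P(data|H) = 0.936·0.064·0.936 = 0.056070 and P(data|¬H) = 0.124·0.876·0.124 = 0.013469.
Bayes: P(H|data) = 0.049·0.056070 / (0.049·0.056070 + 0.951·0.013469) = 0.0027474/0.015557 = 0.1766.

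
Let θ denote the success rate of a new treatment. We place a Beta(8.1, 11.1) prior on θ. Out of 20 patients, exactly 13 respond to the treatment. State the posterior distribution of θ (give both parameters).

Observing 13 successes and 7 failures updates Beta(8.1, 11.1) by adding the success and failure counts to the two shape parameters: α = 8.1+13 = 21.1, β = 11.1+7 = 18.1.

Posterior: Beta(21.1, 18.1)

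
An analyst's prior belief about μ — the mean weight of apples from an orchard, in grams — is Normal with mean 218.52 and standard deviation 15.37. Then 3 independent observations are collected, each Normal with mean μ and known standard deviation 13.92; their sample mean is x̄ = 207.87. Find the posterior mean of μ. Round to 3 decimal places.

With known σ, the Normal prior is conjugate. Weight on the data is w = (n/σ²)/(n/σ² + 1/τ₀²) = 0.0154826/(0.0154826+0.00423304) = 0.78529.
Posterior mean = w·x̄ + (1−w)·μ₀ = 0.78529·207.87 + 0.21471·218.52 = 210.157.

Posterior mean ≈ 210.157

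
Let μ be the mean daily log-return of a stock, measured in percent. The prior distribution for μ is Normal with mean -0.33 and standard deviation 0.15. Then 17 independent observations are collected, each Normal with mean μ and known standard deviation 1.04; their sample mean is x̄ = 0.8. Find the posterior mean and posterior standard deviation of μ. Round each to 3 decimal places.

Posterior mean ≈ -0.035; posterior SD ≈ 0.129

With known σ, the Normal prior is conjugate. Weight on the data is w = (n/σ²)/(n/σ² + 1/τ₀²) = 15.7175/(15.7175+44.4444) = 0.26125.
Posterior mean = w·x̄ + (1−w)·μ₀ = 0.26125·0.8 + 0.73875·-0.33 = -0.035. Posterior variance = 1/(15.7175+44.4444) = 0.0166218, so SD = 0.129.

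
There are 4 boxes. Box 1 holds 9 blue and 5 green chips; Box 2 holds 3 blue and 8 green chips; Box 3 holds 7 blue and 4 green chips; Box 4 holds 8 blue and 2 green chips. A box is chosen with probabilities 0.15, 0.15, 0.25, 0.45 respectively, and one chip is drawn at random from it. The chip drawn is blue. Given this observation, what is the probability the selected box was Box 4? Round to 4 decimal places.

Posterior probability ≈ 0.5484

Tabulate prior·likelihood by source: [1] prior 0.15, lik 0.6429, product 0.09643; [2] prior 0.15, lik 0.2727, product 0.04091; [3] prior 0.25, lik 0.6364, product 0.1591; [4] prior 0.45, lik 0.8, product 0.3600.
Normalizing constant = 0.65643; the posterior for Box 4 is its product over the sum, 0.3600/0.65643 = 0.5484.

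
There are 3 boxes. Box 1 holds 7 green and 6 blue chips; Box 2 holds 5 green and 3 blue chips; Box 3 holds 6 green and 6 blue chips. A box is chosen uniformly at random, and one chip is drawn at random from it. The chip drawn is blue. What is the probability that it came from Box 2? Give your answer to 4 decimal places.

Tabulate prior·likelihood by source: [1] prior 0.333333, lik 0.4615, product 0.1538; [2] prior 0.333333, lik 0.375, product 0.1250; [3] prior 0.333333, lik 0.5, product 0.1667.
Normalizing constant = 0.44551; the posterior for Box 2 is its product over the sum, 0.1250/0.44551 = 0.2806.

Posterior probability ≈ 0.2806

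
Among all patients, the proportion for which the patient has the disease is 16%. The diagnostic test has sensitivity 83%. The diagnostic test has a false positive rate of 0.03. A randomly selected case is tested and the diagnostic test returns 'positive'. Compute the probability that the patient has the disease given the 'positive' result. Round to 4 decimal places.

P(H | E) ≈ 0.8405

Write H for 'the patient has the disease'. Prior odds H:¬H = 0.16/0.84 = 0.19048. For the 'positive' outcome, the likelihood ratio is 0.83/0.03 = 27.667.
Posterior odds = 0.19048 × 27.667 = 5.2698, so P(H|E) = 5.2698/(1+5.2698) = 0.8405.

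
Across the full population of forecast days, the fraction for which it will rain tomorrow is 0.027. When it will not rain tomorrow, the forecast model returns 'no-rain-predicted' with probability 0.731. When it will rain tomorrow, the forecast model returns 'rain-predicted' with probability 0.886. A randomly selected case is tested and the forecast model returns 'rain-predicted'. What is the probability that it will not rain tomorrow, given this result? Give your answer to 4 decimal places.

P(¬H | E) ≈ 0.9163

Write H for 'it will rain tomorrow'. Prior odds H:¬H = 0.027/0.973 = 0.027749. For the 'rain-predicted' outcome, the likelihood ratio is 0.886/0.269 = 3.2937.
Posterior odds = 0.027749 × 3.2937 = 0.091397, so P(H|E) = 0.091397/(1+0.091397) = 0.0837. Then P(¬H|E) = 1 − 0.0837 = 0.9163.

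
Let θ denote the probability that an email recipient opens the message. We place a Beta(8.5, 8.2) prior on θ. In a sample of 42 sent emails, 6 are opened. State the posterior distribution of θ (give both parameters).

Posterior: Beta(14.5, 44.2)

The binomial likelihood is conjugate to the Beta prior: with 6 successes and 36 failures, the posterior is Beta(8.5+6, 8.2+36) = Beta(14.5, 44.2).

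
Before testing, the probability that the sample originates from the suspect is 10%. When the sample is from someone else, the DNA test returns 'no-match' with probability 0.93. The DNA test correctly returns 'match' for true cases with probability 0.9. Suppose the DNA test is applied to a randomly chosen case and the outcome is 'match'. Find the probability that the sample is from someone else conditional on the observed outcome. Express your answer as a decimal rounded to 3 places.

Write H for 'the sample originates from the suspect'. Prior odds H:¬H = 0.1/0.9 = 0.11111. For the 'match' outcome, the likelihood ratio is 0.9/0.07 = 12.857.
Posterior odds = 0.11111 × 12.857 = 1.4286, so P(H|E) = 1.4286/(1+1.4286) = 0.588. Then P(¬H|E) = 1 − 0.588 = 0.412.

P(¬H | E) ≈ 0.412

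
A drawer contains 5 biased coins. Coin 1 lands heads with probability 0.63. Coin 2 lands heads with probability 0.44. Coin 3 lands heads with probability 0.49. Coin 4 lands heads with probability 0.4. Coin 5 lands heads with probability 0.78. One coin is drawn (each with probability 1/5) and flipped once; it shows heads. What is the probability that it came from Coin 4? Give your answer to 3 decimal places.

Posterior probability ≈ 0.146

P(heads|C1) = 0.63; P(heads|C2) = 0.44; P(heads|C3) = 0.49; P(heads|C4) = 0.4; P(heads|C5) = 0.78.
Prior × likelihood for each source: 0.2·0.63=0.1260, 0.2·0.44=0.08800, 0.2·0.49=0.09800, 0.2·0.4=0.08000, 0.2·0.78=0.1560. Summing gives P(heads) = 0.54800.
P(Coin 4 | heads) = 0.08000 / 0.54800 = 0.146.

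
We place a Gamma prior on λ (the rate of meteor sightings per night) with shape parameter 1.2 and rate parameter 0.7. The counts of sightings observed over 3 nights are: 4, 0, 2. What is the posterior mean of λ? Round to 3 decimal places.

Posterior mean ≈ 1.946

Total count ∑xᵢ = 6 over n = 3 nights.
Gamma is conjugate to the Poisson likelihood: posterior is Gamma(shape = 1.2+6 = 7.2, rate = 0.7+3 = 3.7).
Posterior mean = shape/rate = 7.2/3.7 = 1.946.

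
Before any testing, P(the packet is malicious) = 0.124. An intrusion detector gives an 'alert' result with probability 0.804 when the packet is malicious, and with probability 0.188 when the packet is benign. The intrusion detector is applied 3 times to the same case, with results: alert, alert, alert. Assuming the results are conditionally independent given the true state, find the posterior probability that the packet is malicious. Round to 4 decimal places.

Posterior P(H) ≈ 0.9172

With H the event that the packet is malicious, the joint likelihood of the observed sequence is P(data|H) = 0.804·0.804·0.804 = 0.51972 and P(data|¬H) = 0.188·0.188·0.188 = 0.0066447.
Bayes: P(H|data) = 0.124·0.51972 / (0.124·0.51972 + 0.876·0.0066447) = 0.064445/0.070266 = 0.9172.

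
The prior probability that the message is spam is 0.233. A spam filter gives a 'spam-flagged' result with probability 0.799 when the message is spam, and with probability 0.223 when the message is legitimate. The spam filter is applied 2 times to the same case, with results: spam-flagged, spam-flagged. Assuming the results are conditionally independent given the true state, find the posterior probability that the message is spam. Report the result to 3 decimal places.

With H the event that the message is spam, the joint likelihood of the observed sequence is P(data|H) = 0.799·0.799 = 0.63840 and P(data|¬H) = 0.223·0.223 = 0.049729.
Bayes: P(H|data) = 0.233·0.63840 / (0.233·0.63840 + 0.767·0.049729) = 0.14875/0.18689 = 0.7959.

Posterior P(H) ≈ 0.796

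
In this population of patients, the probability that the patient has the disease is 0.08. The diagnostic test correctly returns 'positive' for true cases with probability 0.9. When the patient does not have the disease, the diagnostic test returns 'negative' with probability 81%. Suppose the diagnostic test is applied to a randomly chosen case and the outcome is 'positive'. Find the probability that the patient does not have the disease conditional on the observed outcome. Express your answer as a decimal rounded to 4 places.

Write H for 'the patient has the disease'. Prior odds H:¬H = 0.08/0.92 = 0.086957. For the 'positive' outcome, the likelihood ratio is 0.9/0.19 = 4.7368.
Posterior odds = 0.086957 × 4.7368 = 0.41190, so P(H|E) = 0.41190/(1+0.41190) = 0.2917. Then P(¬H|E) = 1 − 0.2917 = 0.7083.

P(¬H | E) ≈ 0.7083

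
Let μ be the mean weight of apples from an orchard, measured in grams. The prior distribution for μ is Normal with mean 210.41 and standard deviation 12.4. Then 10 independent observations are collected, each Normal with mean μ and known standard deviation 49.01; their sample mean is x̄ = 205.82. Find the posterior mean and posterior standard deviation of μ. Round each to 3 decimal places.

Posterior mean ≈ 208.619; posterior SD ≈ 9.682

With known σ, the Normal prior is conjugate. Weight on the data is w = (n/σ²)/(n/σ² + 1/τ₀²) = 0.00416323/(0.00416323+0.00650364) = 0.39030.
Posterior mean = w·x̄ + (1−w)·μ₀ = 0.39030·205.82 + 0.60970·210.41 = 208.619. Posterior variance = 1/(0.00416323+0.00650364) = 93.7482, so SD = 9.682.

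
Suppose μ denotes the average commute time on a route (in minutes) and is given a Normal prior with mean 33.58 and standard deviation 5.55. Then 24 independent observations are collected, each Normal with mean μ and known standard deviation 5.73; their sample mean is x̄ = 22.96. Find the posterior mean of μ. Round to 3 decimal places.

With known σ, the Normal prior is conjugate. Weight on the data is w = (n/σ²)/(n/σ² + 1/τ₀²) = 0.730974/(0.730974+0.0324649) = 0.95748.
Posterior mean = w·x̄ + (1−w)·μ₀ = 0.95748·22.96 + 0.042525·33.58 = 23.412.

Posterior mean ≈ 23.412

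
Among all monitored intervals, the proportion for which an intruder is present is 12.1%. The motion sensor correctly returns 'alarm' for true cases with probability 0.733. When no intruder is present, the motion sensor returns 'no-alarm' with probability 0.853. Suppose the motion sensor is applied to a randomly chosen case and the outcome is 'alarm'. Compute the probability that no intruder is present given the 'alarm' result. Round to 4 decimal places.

P(¬H | E) ≈ 0.5930

Let H be the event that an intruder is present. P(H) = 0.121, so P(¬H) = 0.879. With E the 'alarm' result, P(E|H) = 0.733 and P(E|¬H) = 0.147.
P(E) = 0.733·0.121 + 0.147·0.879 = 0.088693 + 0.12921 = 0.21791.
By Bayes' theorem, P(H|E) = 0.088693 / 0.21791 = 0.4070. Hence P(¬H|E) = 1 − 0.4070 = 0.5930.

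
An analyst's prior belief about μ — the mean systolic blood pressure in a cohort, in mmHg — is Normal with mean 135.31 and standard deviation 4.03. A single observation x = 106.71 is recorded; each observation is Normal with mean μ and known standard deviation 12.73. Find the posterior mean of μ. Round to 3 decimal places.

With known σ, the Normal prior is conjugate. Weight on the data is w = (n/σ²)/(n/σ² + 1/τ₀²) = 0.00617082/(0.00617082+0.0615729) = 0.091091.
Posterior mean = w·x̄ + (1−w)·μ₀ = 0.091091·106.71 + 0.90891·135.31 = 132.705.

Posterior mean ≈ 132.705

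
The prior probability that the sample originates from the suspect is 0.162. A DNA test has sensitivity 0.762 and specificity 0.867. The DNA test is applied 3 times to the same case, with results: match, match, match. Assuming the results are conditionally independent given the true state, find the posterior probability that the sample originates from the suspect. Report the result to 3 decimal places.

Posterior P(H) ≈ 0.973

With H the event that the sample originates from the suspect, the joint likelihood of the observed sequence is P(data|H) = 0.762·0.762·0.762 = 0.44245 and P(data|¬H) = 0.133·0.133·0.133 = 0.0023526.
Bayes: P(H|data) = 0.162·0.44245 / (0.162·0.44245 + 0.838·0.0023526) = 0.071677/0.073649 = 0.9732.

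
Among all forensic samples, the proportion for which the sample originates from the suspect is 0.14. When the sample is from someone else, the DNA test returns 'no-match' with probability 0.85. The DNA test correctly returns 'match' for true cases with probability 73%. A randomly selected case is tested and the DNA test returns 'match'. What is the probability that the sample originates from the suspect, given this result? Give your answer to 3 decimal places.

Write H for 'the sample originates from the suspect'. Prior odds H:¬H = 0.14/0.86 = 0.16279. For the 'match' outcome, the likelihood ratio is 0.73/0.15 = 4.8667.
Posterior odds = 0.16279 × 4.8667 = 0.79225, so P(H|E) = 0.79225/(1+0.79225) = 0.442.

P(H | E) ≈ 0.442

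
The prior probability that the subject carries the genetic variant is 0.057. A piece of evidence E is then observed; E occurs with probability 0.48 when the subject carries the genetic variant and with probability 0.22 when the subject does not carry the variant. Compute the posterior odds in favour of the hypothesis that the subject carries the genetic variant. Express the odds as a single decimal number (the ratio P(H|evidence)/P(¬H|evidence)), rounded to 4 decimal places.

Posterior odds ≈ 0.1319

Prior odds = 0.057/(1−0.057) = 0.060445.
Likelihood ratio for E = 0.48/0.22 = 2.1818.
Posterior odds = prior odds × LR = 0.13188.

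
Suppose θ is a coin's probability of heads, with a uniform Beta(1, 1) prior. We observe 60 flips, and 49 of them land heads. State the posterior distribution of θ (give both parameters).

The binomial likelihood is conjugate to the Beta prior: with 49 successes and 11 failures, the posterior is Beta(1+49, 1+11) = Beta(50, 12).

Posterior: Beta(50, 12)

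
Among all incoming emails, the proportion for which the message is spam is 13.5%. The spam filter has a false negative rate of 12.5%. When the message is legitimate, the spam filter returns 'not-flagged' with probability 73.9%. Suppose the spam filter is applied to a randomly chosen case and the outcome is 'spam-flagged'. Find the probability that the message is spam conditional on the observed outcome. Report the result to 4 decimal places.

P(H | E) ≈ 0.3435

Write H for 'the message is spam'. Prior odds H:¬H = 0.135/0.865 = 0.15607. For the 'spam-flagged' outcome, the likelihood ratio is 0.875/0.261 = 3.3525.
Posterior odds = 0.15607 × 3.3525 = 0.52322, so P(H|E) = 0.52322/(1+0.52322) = 0.3435.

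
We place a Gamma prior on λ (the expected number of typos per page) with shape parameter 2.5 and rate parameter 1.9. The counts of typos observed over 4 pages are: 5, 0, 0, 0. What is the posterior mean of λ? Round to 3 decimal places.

Posterior mean ≈ 1.271

The Poisson likelihood adds the total count to the shape and the number of exposure periods to the rate. Here ∑xᵢ = 5 and n = 4, so shape 2.5→7.5 and rate 1.9→5.9.
Posterior mean = shape/rate = 7.5/5.9 = 1.271.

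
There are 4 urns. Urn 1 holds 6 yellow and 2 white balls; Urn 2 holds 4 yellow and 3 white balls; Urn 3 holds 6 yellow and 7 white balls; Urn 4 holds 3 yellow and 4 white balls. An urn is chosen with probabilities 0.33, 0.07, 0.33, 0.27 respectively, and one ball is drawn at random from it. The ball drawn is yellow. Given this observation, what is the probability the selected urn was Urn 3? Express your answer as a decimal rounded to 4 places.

Posterior probability ≈ 0.2742

Tabulate prior·likelihood by source: [1] prior 0.33, lik 0.75, product 0.2475; [2] prior 0.07, lik 0.5714, product 0.04000; [3] prior 0.33, lik 0.4615, product 0.1523; [4] prior 0.27, lik 0.4286, product 0.1157.
Normalizing constant = 0.55552; the posterior for Urn 3 is its product over the sum, 0.1523/0.55552 = 0.2742.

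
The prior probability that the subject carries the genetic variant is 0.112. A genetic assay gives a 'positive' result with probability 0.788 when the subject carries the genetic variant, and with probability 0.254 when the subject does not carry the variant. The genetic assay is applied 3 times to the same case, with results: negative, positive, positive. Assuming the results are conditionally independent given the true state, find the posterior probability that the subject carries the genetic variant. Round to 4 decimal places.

Let H be the event that the subject carries the genetic variant; start with P(H) = 0.112. P('positive'|H) = 0.788, P('positive'|¬H) = 0.254.
Update on result 1 ('negative'): P(H) ← 0.212·0.1120 / (0.212·0.1120 + 0.746·0.8880) = 0.023744/0.68619 = 0.0346.
Update on result 2 ('positive'): P(H) ← 0.788·0.0346 / (0.788·0.0346 + 0.254·0.9654) = 0.027267/0.27248 = 0.1001.
Update on result 3 ('positive'): P(H) ← 0.788·0.1001 / (0.788·0.1001 + 0.254·0.8999) = 0.078855/0.30744 = 0.2565.

Posterior P(H) ≈ 0.2565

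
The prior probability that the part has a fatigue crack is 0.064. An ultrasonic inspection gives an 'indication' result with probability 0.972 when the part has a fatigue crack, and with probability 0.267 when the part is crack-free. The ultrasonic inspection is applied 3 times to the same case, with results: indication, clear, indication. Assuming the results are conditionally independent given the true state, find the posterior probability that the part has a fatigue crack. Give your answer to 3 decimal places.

Posterior P(H) ≈ 0.033

With H the event that the part has a fatigue crack, the joint likelihood of the observed sequence is P(data|H) = 0.972·0.028·0.972 = 0.026454 and P(data|¬H) = 0.267·0.733·0.267 = 0.052255.
Bayes: P(H|data) = 0.064·0.026454 / (0.064·0.026454 + 0.936·0.052255) = 0.0016931/0.050604 = 0.0335.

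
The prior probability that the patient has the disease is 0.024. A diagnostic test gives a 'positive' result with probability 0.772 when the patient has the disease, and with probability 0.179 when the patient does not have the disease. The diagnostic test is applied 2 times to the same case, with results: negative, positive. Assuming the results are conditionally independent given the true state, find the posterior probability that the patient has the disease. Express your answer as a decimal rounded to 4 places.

With H the event that the patient has the disease, the joint likelihood of the observed sequence is P(data|H) = 0.228·0.772 = 0.17602 and P(data|¬H) = 0.821·0.179 = 0.14696.
Bayes: P(H|data) = 0.024·0.17602 / (0.024·0.17602 + 0.976·0.14696) = 0.0042244/0.14766 = 0.0286.

Posterior P(H) ≈ 0.0286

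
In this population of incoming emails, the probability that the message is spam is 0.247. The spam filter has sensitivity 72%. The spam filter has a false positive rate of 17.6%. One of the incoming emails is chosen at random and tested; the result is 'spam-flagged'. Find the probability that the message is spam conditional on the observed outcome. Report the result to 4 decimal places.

Write H for 'the message is spam'. Prior odds H:¬H = 0.247/0.753 = 0.32802. For the 'spam-flagged' outcome, the likelihood ratio is 0.72/0.176 = 4.0909.
Posterior odds = 0.32802 × 4.0909 = 1.3419, so P(H|E) = 1.3419/(1+1.3419) = 0.5730.

P(H | E) ≈ 0.5730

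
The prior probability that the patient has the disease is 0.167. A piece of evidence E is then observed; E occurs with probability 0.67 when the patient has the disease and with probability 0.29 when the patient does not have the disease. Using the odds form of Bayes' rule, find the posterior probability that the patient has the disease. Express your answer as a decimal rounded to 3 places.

Prior odds = 0.167/(1−0.167) = 0.20048.
Likelihood ratio for E = 0.67/0.29 = 2.3103.
Posterior odds = prior odds × LR = 0.46318.
Posterior probability = odds/(1+odds) = 0.46318/1.4632 = 0.317.

Posterior probability ≈ 0.317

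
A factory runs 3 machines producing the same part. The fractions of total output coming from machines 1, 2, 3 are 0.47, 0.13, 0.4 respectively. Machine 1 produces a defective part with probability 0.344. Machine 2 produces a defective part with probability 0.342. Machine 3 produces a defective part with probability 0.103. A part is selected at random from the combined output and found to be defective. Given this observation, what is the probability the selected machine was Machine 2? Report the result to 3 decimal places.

Posterior probability ≈ 0.180

Tabulate prior·likelihood by source: [1] prior 0.47, lik 0.344, product 0.1617; [2] prior 0.13, lik 0.342, product 0.04446; [3] prior 0.4, lik 0.103, product 0.04120.
Normalizing constant = 0.24734; the posterior for Machine 2 is its product over the sum, 0.04446/0.24734 = 0.180.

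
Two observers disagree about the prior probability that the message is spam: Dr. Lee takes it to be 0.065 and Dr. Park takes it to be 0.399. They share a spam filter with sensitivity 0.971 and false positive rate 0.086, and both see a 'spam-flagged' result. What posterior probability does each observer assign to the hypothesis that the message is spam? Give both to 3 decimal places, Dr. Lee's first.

The likelihood ratio for a 'spam-flagged' result is 0.971/0.086 = 11.291.
Dr. Lee: prior odds 0.065/0.935 = 0.069519; posterior odds 0.78491; posterior probability 0.440.
Dr. Park: prior odds 0.399/0.601 = 0.66389; posterior odds 7.4958; posterior probability 0.882.

Dr. Lee: 0.440; Dr. Park: 0.882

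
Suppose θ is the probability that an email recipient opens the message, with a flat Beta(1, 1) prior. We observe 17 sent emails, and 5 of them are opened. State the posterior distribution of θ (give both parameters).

The binomial likelihood is conjugate to the Beta prior: with 5 successes and 12 failures, the posterior is Beta(1+5, 1+12) = Beta(6, 13).

Posterior: Beta(6, 13)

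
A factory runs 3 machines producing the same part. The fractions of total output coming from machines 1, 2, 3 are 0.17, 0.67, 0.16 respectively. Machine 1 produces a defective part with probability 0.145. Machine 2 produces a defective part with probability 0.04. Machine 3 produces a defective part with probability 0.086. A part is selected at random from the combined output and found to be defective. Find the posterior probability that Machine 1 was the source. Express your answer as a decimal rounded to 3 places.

Tabulate prior·likelihood by source: [1] prior 0.17, lik 0.145, product 0.02465; [2] prior 0.67, lik 0.04, product 0.02680; [3] prior 0.16, lik 0.086, product 0.01376.
Normalizing constant = 0.065210; the posterior for Machine 1 is its product over the sum, 0.02465/0.065210 = 0.378.

Posterior probability ≈ 0.378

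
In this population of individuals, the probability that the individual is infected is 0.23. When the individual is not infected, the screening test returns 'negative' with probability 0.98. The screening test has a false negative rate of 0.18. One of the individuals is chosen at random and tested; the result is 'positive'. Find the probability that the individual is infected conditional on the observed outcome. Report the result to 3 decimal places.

Let H be the event that the individual is infected. P(H) = 0.23, so P(¬H) = 0.77. With E the 'positive' result, P(E|H) = 0.82 and P(E|¬H) = 0.02.
P(E) = 0.82·0.23 + 0.02·0.77 = 0.18860 + 0.015400 = 0.20400.
By Bayes' theorem, P(H|E) = 0.18860 / 0.20400 = 0.925.

P(H | E) ≈ 0.925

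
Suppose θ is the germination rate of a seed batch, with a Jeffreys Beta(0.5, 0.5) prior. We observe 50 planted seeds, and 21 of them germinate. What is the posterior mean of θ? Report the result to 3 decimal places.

Posterior mean ≈ 0.422

Observing 21 successes and 29 failures updates Beta(0.5, 0.5) by adding the success and failure counts to the two shape parameters: α = 0.5+21 = 21.5, β = 0.5+29 = 29.5.
Posterior mean = α/(α+β) = 21.5/51 = 0.422.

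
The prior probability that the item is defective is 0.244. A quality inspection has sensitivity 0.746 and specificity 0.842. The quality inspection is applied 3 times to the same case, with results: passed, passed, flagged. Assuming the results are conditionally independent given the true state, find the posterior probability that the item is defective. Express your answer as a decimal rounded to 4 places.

With H the event that the item is defective, the joint likelihood of the observed sequence is P(data|H) = 0.254·0.254·0.746 = 0.048129 and P(data|¬H) = 0.842·0.842·0.158 = 0.11202.
Bayes: P(H|data) = 0.244·0.048129 / (0.244·0.048129 + 0.756·0.11202) = 0.011743/0.096428 = 0.1218.

Posterior P(H) ≈ 0.1218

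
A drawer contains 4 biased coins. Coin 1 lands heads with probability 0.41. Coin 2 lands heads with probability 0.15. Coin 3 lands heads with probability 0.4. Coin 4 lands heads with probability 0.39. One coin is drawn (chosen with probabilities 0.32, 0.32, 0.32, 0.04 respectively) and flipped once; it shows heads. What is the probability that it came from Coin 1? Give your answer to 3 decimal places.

P(heads|C1) = 0.41; P(heads|C2) = 0.15; P(heads|C3) = 0.4; P(heads|C4) = 0.39.
Prior × likelihood for each source: 0.32·0.41=0.1312, 0.32·0.15=0.04800, 0.32·0.4=0.1280, 0.04·0.39=0.01560. Summing gives P(heads) = 0.32280.
P(Coin 1 | heads) = 0.1312 / 0.32280 = 0.406.

Posterior probability ≈ 0.406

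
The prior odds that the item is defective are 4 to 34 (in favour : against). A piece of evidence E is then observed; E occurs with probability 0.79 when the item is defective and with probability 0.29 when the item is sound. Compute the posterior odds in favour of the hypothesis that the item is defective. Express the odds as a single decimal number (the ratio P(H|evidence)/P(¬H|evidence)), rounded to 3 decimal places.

Prior odds = 4/34 = 0.11765.
Likelihood ratio for E = 0.79/0.29 = 2.7241.
Posterior odds = prior odds × LR = 0.32049.

Posterior odds ≈ 0.320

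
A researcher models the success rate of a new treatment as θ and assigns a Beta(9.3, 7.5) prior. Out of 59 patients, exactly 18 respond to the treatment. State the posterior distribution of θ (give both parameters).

Posterior: Beta(27.3, 48.5)

Observing 18 successes and 41 failures updates Beta(9.3, 7.5) by adding the success and failure counts to the two shape parameters: α = 9.3+18 = 27.3, β = 7.5+41 = 48.5.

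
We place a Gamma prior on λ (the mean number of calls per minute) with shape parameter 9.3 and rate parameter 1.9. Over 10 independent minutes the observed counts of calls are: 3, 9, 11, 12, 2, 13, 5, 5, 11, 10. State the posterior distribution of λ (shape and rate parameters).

The Poisson likelihood adds the total count to the shape and the number of exposure periods to the rate. Here ∑xᵢ = 81 and n = 10, so shape 9.3→90.3 and rate 1.9→11.9.

Posterior: Gamma(shape=90.3, rate=11.9)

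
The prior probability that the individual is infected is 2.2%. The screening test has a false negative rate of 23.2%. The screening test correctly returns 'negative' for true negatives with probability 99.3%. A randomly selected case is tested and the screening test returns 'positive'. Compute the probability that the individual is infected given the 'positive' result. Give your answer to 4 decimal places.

P(H | E) ≈ 0.7117

Let H be the event that the individual is infected. P(H) = 0.022, so P(¬H) = 0.978. With E the 'positive' result, P(E|H) = 0.768 and P(E|¬H) = 0.007.
P(E) = 0.768·0.022 + 0.007·0.978 = 0.016896 + 0.0068460 = 0.023742.
By Bayes' theorem, P(H|E) = 0.016896 / 0.023742 = 0.7117.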